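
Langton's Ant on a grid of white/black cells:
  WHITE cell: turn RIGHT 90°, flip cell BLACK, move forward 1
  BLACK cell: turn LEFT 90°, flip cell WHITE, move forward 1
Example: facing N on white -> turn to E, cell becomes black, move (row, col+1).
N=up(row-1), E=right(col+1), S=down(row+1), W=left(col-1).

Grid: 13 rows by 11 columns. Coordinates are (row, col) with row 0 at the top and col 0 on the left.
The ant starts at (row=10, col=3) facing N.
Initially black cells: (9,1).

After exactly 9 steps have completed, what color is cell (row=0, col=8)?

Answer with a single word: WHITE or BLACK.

Step 1: on WHITE (10,3): turn R to E, flip to black, move to (10,4). |black|=2
Step 2: on WHITE (10,4): turn R to S, flip to black, move to (11,4). |black|=3
Step 3: on WHITE (11,4): turn R to W, flip to black, move to (11,3). |black|=4
Step 4: on WHITE (11,3): turn R to N, flip to black, move to (10,3). |black|=5
Step 5: on BLACK (10,3): turn L to W, flip to white, move to (10,2). |black|=4
Step 6: on WHITE (10,2): turn R to N, flip to black, move to (9,2). |black|=5
Step 7: on WHITE (9,2): turn R to E, flip to black, move to (9,3). |black|=6
Step 8: on WHITE (9,3): turn R to S, flip to black, move to (10,3). |black|=7
Step 9: on WHITE (10,3): turn R to W, flip to black, move to (10,2). |black|=8

Answer: WHITE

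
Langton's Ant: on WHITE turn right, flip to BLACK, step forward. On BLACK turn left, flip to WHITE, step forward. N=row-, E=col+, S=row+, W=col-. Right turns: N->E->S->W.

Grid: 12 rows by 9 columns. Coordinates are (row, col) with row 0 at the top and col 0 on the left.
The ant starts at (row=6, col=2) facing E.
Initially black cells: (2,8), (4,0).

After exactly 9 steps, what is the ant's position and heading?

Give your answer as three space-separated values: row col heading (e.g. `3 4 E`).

Step 1: on WHITE (6,2): turn R to S, flip to black, move to (7,2). |black|=3
Step 2: on WHITE (7,2): turn R to W, flip to black, move to (7,1). |black|=4
Step 3: on WHITE (7,1): turn R to N, flip to black, move to (6,1). |black|=5
Step 4: on WHITE (6,1): turn R to E, flip to black, move to (6,2). |black|=6
Step 5: on BLACK (6,2): turn L to N, flip to white, move to (5,2). |black|=5
Step 6: on WHITE (5,2): turn R to E, flip to black, move to (5,3). |black|=6
Step 7: on WHITE (5,3): turn R to S, flip to black, move to (6,3). |black|=7
Step 8: on WHITE (6,3): turn R to W, flip to black, move to (6,2). |black|=8
Step 9: on WHITE (6,2): turn R to N, flip to black, move to (5,2). |black|=9

Answer: 5 2 N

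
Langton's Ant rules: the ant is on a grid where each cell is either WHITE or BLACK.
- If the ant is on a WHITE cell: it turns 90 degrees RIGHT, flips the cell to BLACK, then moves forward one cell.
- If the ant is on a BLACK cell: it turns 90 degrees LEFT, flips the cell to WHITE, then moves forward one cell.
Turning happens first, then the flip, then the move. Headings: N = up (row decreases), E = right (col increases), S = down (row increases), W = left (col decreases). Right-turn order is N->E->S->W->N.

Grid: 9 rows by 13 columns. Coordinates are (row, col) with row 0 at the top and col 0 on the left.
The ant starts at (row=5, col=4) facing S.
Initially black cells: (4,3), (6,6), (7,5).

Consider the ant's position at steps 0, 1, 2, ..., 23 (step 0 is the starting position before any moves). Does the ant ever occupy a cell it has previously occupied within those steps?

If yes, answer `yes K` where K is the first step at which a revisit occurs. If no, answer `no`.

Answer: yes 6

Derivation:
Step 1: on WHITE (5,4): turn R to W, flip to black, move to (5,3). |black|=4 — new cell
Step 2: on WHITE (5,3): turn R to N, flip to black, move to (4,3). |black|=5 — new cell
Step 3: on BLACK (4,3): turn L to W, flip to white, move to (4,2). |black|=4 — new cell
Step 4: on WHITE (4,2): turn R to N, flip to black, move to (3,2). |black|=5 — new cell
Step 5: on WHITE (3,2): turn R to E, flip to black, move to (3,3). |black|=6 — new cell
Step 6: on WHITE (3,3): turn R to S, flip to black, move to (4,3). |black|=7 — REVISIT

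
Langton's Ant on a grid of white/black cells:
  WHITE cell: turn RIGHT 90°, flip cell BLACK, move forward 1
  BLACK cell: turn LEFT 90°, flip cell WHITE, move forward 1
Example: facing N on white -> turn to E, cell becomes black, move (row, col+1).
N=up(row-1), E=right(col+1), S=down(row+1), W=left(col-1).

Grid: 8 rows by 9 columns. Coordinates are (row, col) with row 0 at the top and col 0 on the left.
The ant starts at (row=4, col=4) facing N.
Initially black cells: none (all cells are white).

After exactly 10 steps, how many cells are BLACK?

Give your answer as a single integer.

Answer: 6

Derivation:
Step 1: on WHITE (4,4): turn R to E, flip to black, move to (4,5). |black|=1
Step 2: on WHITE (4,5): turn R to S, flip to black, move to (5,5). |black|=2
Step 3: on WHITE (5,5): turn R to W, flip to black, move to (5,4). |black|=3
Step 4: on WHITE (5,4): turn R to N, flip to black, move to (4,4). |black|=4
Step 5: on BLACK (4,4): turn L to W, flip to white, move to (4,3). |black|=3
Step 6: on WHITE (4,3): turn R to N, flip to black, move to (3,3). |black|=4
Step 7: on WHITE (3,3): turn R to E, flip to black, move to (3,4). |black|=5
Step 8: on WHITE (3,4): turn R to S, flip to black, move to (4,4). |black|=6
Step 9: on WHITE (4,4): turn R to W, flip to black, move to (4,3). |black|=7
Step 10: on BLACK (4,3): turn L to S, flip to white, move to (5,3). |black|=6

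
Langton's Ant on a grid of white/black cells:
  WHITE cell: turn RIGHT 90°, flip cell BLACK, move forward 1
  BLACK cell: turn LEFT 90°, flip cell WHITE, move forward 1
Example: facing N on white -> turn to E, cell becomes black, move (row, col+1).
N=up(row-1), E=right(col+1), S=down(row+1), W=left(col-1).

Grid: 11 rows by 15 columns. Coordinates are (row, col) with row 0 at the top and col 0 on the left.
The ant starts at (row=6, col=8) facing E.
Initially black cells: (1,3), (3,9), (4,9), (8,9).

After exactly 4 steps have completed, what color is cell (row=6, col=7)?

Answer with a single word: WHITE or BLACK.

Step 1: on WHITE (6,8): turn R to S, flip to black, move to (7,8). |black|=5
Step 2: on WHITE (7,8): turn R to W, flip to black, move to (7,7). |black|=6
Step 3: on WHITE (7,7): turn R to N, flip to black, move to (6,7). |black|=7
Step 4: on WHITE (6,7): turn R to E, flip to black, move to (6,8). |black|=8

Answer: BLACK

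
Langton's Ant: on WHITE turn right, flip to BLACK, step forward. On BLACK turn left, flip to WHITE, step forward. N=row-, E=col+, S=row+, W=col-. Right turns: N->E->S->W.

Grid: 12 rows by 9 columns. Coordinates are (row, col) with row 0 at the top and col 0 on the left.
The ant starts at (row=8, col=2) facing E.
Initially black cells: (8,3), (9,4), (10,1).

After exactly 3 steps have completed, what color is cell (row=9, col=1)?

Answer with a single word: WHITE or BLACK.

Answer: BLACK

Derivation:
Step 1: on WHITE (8,2): turn R to S, flip to black, move to (9,2). |black|=4
Step 2: on WHITE (9,2): turn R to W, flip to black, move to (9,1). |black|=5
Step 3: on WHITE (9,1): turn R to N, flip to black, move to (8,1). |black|=6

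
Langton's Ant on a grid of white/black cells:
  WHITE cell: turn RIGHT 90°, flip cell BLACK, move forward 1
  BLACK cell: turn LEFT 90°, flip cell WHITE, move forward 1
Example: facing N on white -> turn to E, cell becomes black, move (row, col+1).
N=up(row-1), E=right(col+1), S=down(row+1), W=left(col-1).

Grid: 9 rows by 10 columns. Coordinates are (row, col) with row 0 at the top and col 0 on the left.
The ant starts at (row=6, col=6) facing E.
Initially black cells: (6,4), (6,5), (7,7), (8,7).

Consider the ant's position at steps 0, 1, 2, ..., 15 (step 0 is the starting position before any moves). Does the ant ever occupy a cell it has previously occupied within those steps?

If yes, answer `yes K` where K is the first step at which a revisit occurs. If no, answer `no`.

Answer: yes 8

Derivation:
Step 1: on WHITE (6,6): turn R to S, flip to black, move to (7,6). |black|=5 — new cell
Step 2: on WHITE (7,6): turn R to W, flip to black, move to (7,5). |black|=6 — new cell
Step 3: on WHITE (7,5): turn R to N, flip to black, move to (6,5). |black|=7 — new cell
Step 4: on BLACK (6,5): turn L to W, flip to white, move to (6,4). |black|=6 — new cell
Step 5: on BLACK (6,4): turn L to S, flip to white, move to (7,4). |black|=5 — new cell
Step 6: on WHITE (7,4): turn R to W, flip to black, move to (7,3). |black|=6 — new cell
Step 7: on WHITE (7,3): turn R to N, flip to black, move to (6,3). |black|=7 — new cell
Step 8: on WHITE (6,3): turn R to E, flip to black, move to (6,4). |black|=8 — REVISIT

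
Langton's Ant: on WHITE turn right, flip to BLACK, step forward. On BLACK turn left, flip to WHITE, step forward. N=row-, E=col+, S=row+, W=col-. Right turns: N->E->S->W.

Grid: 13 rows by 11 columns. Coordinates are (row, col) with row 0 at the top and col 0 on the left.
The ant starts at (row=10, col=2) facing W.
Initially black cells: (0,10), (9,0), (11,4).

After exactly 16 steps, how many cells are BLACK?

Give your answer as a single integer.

Step 1: on WHITE (10,2): turn R to N, flip to black, move to (9,2). |black|=4
Step 2: on WHITE (9,2): turn R to E, flip to black, move to (9,3). |black|=5
Step 3: on WHITE (9,3): turn R to S, flip to black, move to (10,3). |black|=6
Step 4: on WHITE (10,3): turn R to W, flip to black, move to (10,2). |black|=7
Step 5: on BLACK (10,2): turn L to S, flip to white, move to (11,2). |black|=6
Step 6: on WHITE (11,2): turn R to W, flip to black, move to (11,1). |black|=7
Step 7: on WHITE (11,1): turn R to N, flip to black, move to (10,1). |black|=8
Step 8: on WHITE (10,1): turn R to E, flip to black, move to (10,2). |black|=9
Step 9: on WHITE (10,2): turn R to S, flip to black, move to (11,2). |black|=10
Step 10: on BLACK (11,2): turn L to E, flip to white, move to (11,3). |black|=9
Step 11: on WHITE (11,3): turn R to S, flip to black, move to (12,3). |black|=10
Step 12: on WHITE (12,3): turn R to W, flip to black, move to (12,2). |black|=11
Step 13: on WHITE (12,2): turn R to N, flip to black, move to (11,2). |black|=12
Step 14: on WHITE (11,2): turn R to E, flip to black, move to (11,3). |black|=13
Step 15: on BLACK (11,3): turn L to N, flip to white, move to (10,3). |black|=12
Step 16: on BLACK (10,3): turn L to W, flip to white, move to (10,2). |black|=11

Answer: 11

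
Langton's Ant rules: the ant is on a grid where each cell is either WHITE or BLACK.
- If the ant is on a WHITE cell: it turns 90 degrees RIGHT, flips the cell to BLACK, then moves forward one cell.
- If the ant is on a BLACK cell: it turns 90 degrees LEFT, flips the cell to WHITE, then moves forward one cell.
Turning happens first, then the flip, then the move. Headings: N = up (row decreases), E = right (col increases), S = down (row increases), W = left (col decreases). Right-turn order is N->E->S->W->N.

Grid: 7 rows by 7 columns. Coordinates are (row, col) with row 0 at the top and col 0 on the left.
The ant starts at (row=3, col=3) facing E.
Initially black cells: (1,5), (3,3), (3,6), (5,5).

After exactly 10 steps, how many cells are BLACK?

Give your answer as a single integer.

Answer: 10

Derivation:
Step 1: on BLACK (3,3): turn L to N, flip to white, move to (2,3). |black|=3
Step 2: on WHITE (2,3): turn R to E, flip to black, move to (2,4). |black|=4
Step 3: on WHITE (2,4): turn R to S, flip to black, move to (3,4). |black|=5
Step 4: on WHITE (3,4): turn R to W, flip to black, move to (3,3). |black|=6
Step 5: on WHITE (3,3): turn R to N, flip to black, move to (2,3). |black|=7
Step 6: on BLACK (2,3): turn L to W, flip to white, move to (2,2). |black|=6
Step 7: on WHITE (2,2): turn R to N, flip to black, move to (1,2). |black|=7
Step 8: on WHITE (1,2): turn R to E, flip to black, move to (1,3). |black|=8
Step 9: on WHITE (1,3): turn R to S, flip to black, move to (2,3). |black|=9
Step 10: on WHITE (2,3): turn R to W, flip to black, move to (2,2). |black|=10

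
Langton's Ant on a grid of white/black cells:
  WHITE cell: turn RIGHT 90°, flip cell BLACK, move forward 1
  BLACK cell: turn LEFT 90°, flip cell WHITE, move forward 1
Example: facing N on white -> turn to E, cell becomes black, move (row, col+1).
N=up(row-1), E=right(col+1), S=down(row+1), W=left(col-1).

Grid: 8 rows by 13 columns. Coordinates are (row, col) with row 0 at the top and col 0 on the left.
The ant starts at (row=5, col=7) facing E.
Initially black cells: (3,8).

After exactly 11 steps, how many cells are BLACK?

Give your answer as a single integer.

Step 1: on WHITE (5,7): turn R to S, flip to black, move to (6,7). |black|=2
Step 2: on WHITE (6,7): turn R to W, flip to black, move to (6,6). |black|=3
Step 3: on WHITE (6,6): turn R to N, flip to black, move to (5,6). |black|=4
Step 4: on WHITE (5,6): turn R to E, flip to black, move to (5,7). |black|=5
Step 5: on BLACK (5,7): turn L to N, flip to white, move to (4,7). |black|=4
Step 6: on WHITE (4,7): turn R to E, flip to black, move to (4,8). |black|=5
Step 7: on WHITE (4,8): turn R to S, flip to black, move to (5,8). |black|=6
Step 8: on WHITE (5,8): turn R to W, flip to black, move to (5,7). |black|=7
Step 9: on WHITE (5,7): turn R to N, flip to black, move to (4,7). |black|=8
Step 10: on BLACK (4,7): turn L to W, flip to white, move to (4,6). |black|=7
Step 11: on WHITE (4,6): turn R to N, flip to black, move to (3,6). |black|=8

Answer: 8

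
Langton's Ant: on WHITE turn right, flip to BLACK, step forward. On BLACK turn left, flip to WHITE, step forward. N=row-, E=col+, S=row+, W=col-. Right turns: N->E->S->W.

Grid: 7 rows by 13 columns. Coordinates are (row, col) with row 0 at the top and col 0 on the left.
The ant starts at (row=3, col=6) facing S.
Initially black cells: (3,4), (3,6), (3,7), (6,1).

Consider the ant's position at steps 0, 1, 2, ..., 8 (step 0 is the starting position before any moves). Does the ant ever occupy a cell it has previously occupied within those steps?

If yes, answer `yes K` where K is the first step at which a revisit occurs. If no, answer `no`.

Answer: yes 5

Derivation:
Step 1: on BLACK (3,6): turn L to E, flip to white, move to (3,7). |black|=3 — new cell
Step 2: on BLACK (3,7): turn L to N, flip to white, move to (2,7). |black|=2 — new cell
Step 3: on WHITE (2,7): turn R to E, flip to black, move to (2,8). |black|=3 — new cell
Step 4: on WHITE (2,8): turn R to S, flip to black, move to (3,8). |black|=4 — new cell
Step 5: on WHITE (3,8): turn R to W, flip to black, move to (3,7). |black|=5 — REVISIT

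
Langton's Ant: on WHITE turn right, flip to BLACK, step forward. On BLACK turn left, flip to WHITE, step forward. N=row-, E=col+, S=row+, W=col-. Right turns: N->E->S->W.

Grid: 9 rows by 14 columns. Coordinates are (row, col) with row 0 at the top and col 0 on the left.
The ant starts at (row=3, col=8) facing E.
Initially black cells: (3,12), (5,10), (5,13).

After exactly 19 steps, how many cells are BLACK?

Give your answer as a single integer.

Step 1: on WHITE (3,8): turn R to S, flip to black, move to (4,8). |black|=4
Step 2: on WHITE (4,8): turn R to W, flip to black, move to (4,7). |black|=5
Step 3: on WHITE (4,7): turn R to N, flip to black, move to (3,7). |black|=6
Step 4: on WHITE (3,7): turn R to E, flip to black, move to (3,8). |black|=7
Step 5: on BLACK (3,8): turn L to N, flip to white, move to (2,8). |black|=6
Step 6: on WHITE (2,8): turn R to E, flip to black, move to (2,9). |black|=7
Step 7: on WHITE (2,9): turn R to S, flip to black, move to (3,9). |black|=8
Step 8: on WHITE (3,9): turn R to W, flip to black, move to (3,8). |black|=9
Step 9: on WHITE (3,8): turn R to N, flip to black, move to (2,8). |black|=10
Step 10: on BLACK (2,8): turn L to W, flip to white, move to (2,7). |black|=9
Step 11: on WHITE (2,7): turn R to N, flip to black, move to (1,7). |black|=10
Step 12: on WHITE (1,7): turn R to E, flip to black, move to (1,8). |black|=11
Step 13: on WHITE (1,8): turn R to S, flip to black, move to (2,8). |black|=12
Step 14: on WHITE (2,8): turn R to W, flip to black, move to (2,7). |black|=13
Step 15: on BLACK (2,7): turn L to S, flip to white, move to (3,7). |black|=12
Step 16: on BLACK (3,7): turn L to E, flip to white, move to (3,8). |black|=11
Step 17: on BLACK (3,8): turn L to N, flip to white, move to (2,8). |black|=10
Step 18: on BLACK (2,8): turn L to W, flip to white, move to (2,7). |black|=9
Step 19: on WHITE (2,7): turn R to N, flip to black, move to (1,7). |black|=10

Answer: 10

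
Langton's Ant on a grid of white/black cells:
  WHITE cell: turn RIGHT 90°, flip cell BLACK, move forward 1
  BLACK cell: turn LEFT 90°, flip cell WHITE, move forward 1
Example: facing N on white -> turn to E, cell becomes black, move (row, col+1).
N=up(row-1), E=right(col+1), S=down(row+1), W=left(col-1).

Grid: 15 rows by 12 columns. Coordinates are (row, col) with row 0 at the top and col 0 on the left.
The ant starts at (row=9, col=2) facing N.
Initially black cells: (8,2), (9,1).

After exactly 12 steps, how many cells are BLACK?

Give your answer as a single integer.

Step 1: on WHITE (9,2): turn R to E, flip to black, move to (9,3). |black|=3
Step 2: on WHITE (9,3): turn R to S, flip to black, move to (10,3). |black|=4
Step 3: on WHITE (10,3): turn R to W, flip to black, move to (10,2). |black|=5
Step 4: on WHITE (10,2): turn R to N, flip to black, move to (9,2). |black|=6
Step 5: on BLACK (9,2): turn L to W, flip to white, move to (9,1). |black|=5
Step 6: on BLACK (9,1): turn L to S, flip to white, move to (10,1). |black|=4
Step 7: on WHITE (10,1): turn R to W, flip to black, move to (10,0). |black|=5
Step 8: on WHITE (10,0): turn R to N, flip to black, move to (9,0). |black|=6
Step 9: on WHITE (9,0): turn R to E, flip to black, move to (9,1). |black|=7
Step 10: on WHITE (9,1): turn R to S, flip to black, move to (10,1). |black|=8
Step 11: on BLACK (10,1): turn L to E, flip to white, move to (10,2). |black|=7
Step 12: on BLACK (10,2): turn L to N, flip to white, move to (9,2). |black|=6

Answer: 6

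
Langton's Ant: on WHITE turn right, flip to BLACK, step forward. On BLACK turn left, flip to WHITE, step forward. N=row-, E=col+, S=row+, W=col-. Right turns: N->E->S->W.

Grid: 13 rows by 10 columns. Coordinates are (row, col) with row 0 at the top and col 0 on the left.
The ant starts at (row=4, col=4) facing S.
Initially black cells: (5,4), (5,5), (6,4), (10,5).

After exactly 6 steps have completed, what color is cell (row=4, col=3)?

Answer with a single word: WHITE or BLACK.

Answer: BLACK

Derivation:
Step 1: on WHITE (4,4): turn R to W, flip to black, move to (4,3). |black|=5
Step 2: on WHITE (4,3): turn R to N, flip to black, move to (3,3). |black|=6
Step 3: on WHITE (3,3): turn R to E, flip to black, move to (3,4). |black|=7
Step 4: on WHITE (3,4): turn R to S, flip to black, move to (4,4). |black|=8
Step 5: on BLACK (4,4): turn L to E, flip to white, move to (4,5). |black|=7
Step 6: on WHITE (4,5): turn R to S, flip to black, move to (5,5). |black|=8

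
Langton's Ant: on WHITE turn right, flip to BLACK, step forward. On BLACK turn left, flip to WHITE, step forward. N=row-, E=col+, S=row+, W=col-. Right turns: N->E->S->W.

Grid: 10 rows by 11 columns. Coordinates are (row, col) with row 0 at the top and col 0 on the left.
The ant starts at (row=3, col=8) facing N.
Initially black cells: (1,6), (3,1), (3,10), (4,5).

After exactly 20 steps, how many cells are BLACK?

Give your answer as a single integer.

Step 1: on WHITE (3,8): turn R to E, flip to black, move to (3,9). |black|=5
Step 2: on WHITE (3,9): turn R to S, flip to black, move to (4,9). |black|=6
Step 3: on WHITE (4,9): turn R to W, flip to black, move to (4,8). |black|=7
Step 4: on WHITE (4,8): turn R to N, flip to black, move to (3,8). |black|=8
Step 5: on BLACK (3,8): turn L to W, flip to white, move to (3,7). |black|=7
Step 6: on WHITE (3,7): turn R to N, flip to black, move to (2,7). |black|=8
Step 7: on WHITE (2,7): turn R to E, flip to black, move to (2,8). |black|=9
Step 8: on WHITE (2,8): turn R to S, flip to black, move to (3,8). |black|=10
Step 9: on WHITE (3,8): turn R to W, flip to black, move to (3,7). |black|=11
Step 10: on BLACK (3,7): turn L to S, flip to white, move to (4,7). |black|=10
Step 11: on WHITE (4,7): turn R to W, flip to black, move to (4,6). |black|=11
Step 12: on WHITE (4,6): turn R to N, flip to black, move to (3,6). |black|=12
Step 13: on WHITE (3,6): turn R to E, flip to black, move to (3,7). |black|=13
Step 14: on WHITE (3,7): turn R to S, flip to black, move to (4,7). |black|=14
Step 15: on BLACK (4,7): turn L to E, flip to white, move to (4,8). |black|=13
Step 16: on BLACK (4,8): turn L to N, flip to white, move to (3,8). |black|=12
Step 17: on BLACK (3,8): turn L to W, flip to white, move to (3,7). |black|=11
Step 18: on BLACK (3,7): turn L to S, flip to white, move to (4,7). |black|=10
Step 19: on WHITE (4,7): turn R to W, flip to black, move to (4,6). |black|=11
Step 20: on BLACK (4,6): turn L to S, flip to white, move to (5,6). |black|=10

Answer: 10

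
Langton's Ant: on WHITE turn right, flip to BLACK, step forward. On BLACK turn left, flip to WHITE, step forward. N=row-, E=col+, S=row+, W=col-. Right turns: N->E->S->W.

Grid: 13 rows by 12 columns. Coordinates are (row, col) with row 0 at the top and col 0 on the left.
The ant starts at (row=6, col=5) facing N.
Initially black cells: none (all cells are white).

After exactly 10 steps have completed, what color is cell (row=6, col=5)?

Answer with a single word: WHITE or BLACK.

Answer: BLACK

Derivation:
Step 1: on WHITE (6,5): turn R to E, flip to black, move to (6,6). |black|=1
Step 2: on WHITE (6,6): turn R to S, flip to black, move to (7,6). |black|=2
Step 3: on WHITE (7,6): turn R to W, flip to black, move to (7,5). |black|=3
Step 4: on WHITE (7,5): turn R to N, flip to black, move to (6,5). |black|=4
Step 5: on BLACK (6,5): turn L to W, flip to white, move to (6,4). |black|=3
Step 6: on WHITE (6,4): turn R to N, flip to black, move to (5,4). |black|=4
Step 7: on WHITE (5,4): turn R to E, flip to black, move to (5,5). |black|=5
Step 8: on WHITE (5,5): turn R to S, flip to black, move to (6,5). |black|=6
Step 9: on WHITE (6,5): turn R to W, flip to black, move to (6,4). |black|=7
Step 10: on BLACK (6,4): turn L to S, flip to white, move to (7,4). |black|=6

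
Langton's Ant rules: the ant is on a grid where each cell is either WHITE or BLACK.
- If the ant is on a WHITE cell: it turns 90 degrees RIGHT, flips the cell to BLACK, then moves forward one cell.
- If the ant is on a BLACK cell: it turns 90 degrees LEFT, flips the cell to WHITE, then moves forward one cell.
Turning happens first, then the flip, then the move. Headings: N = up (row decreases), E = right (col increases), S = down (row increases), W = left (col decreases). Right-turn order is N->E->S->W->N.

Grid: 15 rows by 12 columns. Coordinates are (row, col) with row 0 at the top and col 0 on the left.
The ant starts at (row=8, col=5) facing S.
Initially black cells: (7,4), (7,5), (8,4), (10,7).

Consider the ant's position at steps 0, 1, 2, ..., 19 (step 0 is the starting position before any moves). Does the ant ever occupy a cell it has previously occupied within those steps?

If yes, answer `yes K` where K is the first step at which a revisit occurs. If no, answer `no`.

Answer: yes 5

Derivation:
Step 1: on WHITE (8,5): turn R to W, flip to black, move to (8,4). |black|=5 — new cell
Step 2: on BLACK (8,4): turn L to S, flip to white, move to (9,4). |black|=4 — new cell
Step 3: on WHITE (9,4): turn R to W, flip to black, move to (9,3). |black|=5 — new cell
Step 4: on WHITE (9,3): turn R to N, flip to black, move to (8,3). |black|=6 — new cell
Step 5: on WHITE (8,3): turn R to E, flip to black, move to (8,4). |black|=7 — REVISIT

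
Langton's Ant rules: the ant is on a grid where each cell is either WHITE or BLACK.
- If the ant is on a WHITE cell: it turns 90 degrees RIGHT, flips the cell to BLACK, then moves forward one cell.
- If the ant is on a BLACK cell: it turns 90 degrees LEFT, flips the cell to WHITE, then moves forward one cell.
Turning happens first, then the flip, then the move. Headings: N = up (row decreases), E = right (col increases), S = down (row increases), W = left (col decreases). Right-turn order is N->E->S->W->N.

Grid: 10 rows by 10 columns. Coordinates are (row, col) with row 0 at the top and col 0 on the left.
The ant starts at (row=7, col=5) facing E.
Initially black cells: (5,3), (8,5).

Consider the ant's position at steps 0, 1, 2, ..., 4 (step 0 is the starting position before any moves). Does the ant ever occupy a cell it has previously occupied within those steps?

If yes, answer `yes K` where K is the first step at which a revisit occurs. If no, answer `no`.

Step 1: on WHITE (7,5): turn R to S, flip to black, move to (8,5). |black|=3 — new cell
Step 2: on BLACK (8,5): turn L to E, flip to white, move to (8,6). |black|=2 — new cell
Step 3: on WHITE (8,6): turn R to S, flip to black, move to (9,6). |black|=3 — new cell
Step 4: on WHITE (9,6): turn R to W, flip to black, move to (9,5). |black|=4 — new cell
No revisit within 4 steps.

Answer: no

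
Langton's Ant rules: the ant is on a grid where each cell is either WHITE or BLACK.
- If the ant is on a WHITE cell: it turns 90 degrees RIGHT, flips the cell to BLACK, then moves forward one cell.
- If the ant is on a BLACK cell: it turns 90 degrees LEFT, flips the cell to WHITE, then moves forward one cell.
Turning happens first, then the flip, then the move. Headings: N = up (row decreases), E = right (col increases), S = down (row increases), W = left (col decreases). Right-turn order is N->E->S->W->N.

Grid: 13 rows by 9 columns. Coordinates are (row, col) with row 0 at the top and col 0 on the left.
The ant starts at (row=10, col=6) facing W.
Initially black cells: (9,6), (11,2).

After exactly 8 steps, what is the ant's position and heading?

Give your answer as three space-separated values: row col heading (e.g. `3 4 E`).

Answer: 10 4 W

Derivation:
Step 1: on WHITE (10,6): turn R to N, flip to black, move to (9,6). |black|=3
Step 2: on BLACK (9,6): turn L to W, flip to white, move to (9,5). |black|=2
Step 3: on WHITE (9,5): turn R to N, flip to black, move to (8,5). |black|=3
Step 4: on WHITE (8,5): turn R to E, flip to black, move to (8,6). |black|=4
Step 5: on WHITE (8,6): turn R to S, flip to black, move to (9,6). |black|=5
Step 6: on WHITE (9,6): turn R to W, flip to black, move to (9,5). |black|=6
Step 7: on BLACK (9,5): turn L to S, flip to white, move to (10,5). |black|=5
Step 8: on WHITE (10,5): turn R to W, flip to black, move to (10,4). |black|=6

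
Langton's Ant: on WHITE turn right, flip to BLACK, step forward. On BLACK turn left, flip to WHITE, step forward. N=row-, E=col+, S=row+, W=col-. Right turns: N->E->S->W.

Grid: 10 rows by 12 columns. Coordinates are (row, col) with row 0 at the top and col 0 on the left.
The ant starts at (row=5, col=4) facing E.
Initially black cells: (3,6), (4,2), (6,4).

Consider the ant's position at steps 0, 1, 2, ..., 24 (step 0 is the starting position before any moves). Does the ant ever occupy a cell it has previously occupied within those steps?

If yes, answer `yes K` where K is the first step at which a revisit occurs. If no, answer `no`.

Step 1: on WHITE (5,4): turn R to S, flip to black, move to (6,4). |black|=4 — new cell
Step 2: on BLACK (6,4): turn L to E, flip to white, move to (6,5). |black|=3 — new cell
Step 3: on WHITE (6,5): turn R to S, flip to black, move to (7,5). |black|=4 — new cell
Step 4: on WHITE (7,5): turn R to W, flip to black, move to (7,4). |black|=5 — new cell
Step 5: on WHITE (7,4): turn R to N, flip to black, move to (6,4). |black|=6 — REVISIT

Answer: yes 5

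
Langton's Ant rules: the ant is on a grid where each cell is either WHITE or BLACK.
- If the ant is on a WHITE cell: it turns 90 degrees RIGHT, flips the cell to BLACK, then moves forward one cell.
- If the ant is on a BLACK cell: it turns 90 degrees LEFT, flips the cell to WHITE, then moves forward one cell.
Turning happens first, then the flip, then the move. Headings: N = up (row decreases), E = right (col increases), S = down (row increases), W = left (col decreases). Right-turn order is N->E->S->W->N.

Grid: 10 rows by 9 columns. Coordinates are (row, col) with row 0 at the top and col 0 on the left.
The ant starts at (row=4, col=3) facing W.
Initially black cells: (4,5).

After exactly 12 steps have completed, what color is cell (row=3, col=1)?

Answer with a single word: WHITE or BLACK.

Answer: WHITE

Derivation:
Step 1: on WHITE (4,3): turn R to N, flip to black, move to (3,3). |black|=2
Step 2: on WHITE (3,3): turn R to E, flip to black, move to (3,4). |black|=3
Step 3: on WHITE (3,4): turn R to S, flip to black, move to (4,4). |black|=4
Step 4: on WHITE (4,4): turn R to W, flip to black, move to (4,3). |black|=5
Step 5: on BLACK (4,3): turn L to S, flip to white, move to (5,3). |black|=4
Step 6: on WHITE (5,3): turn R to W, flip to black, move to (5,2). |black|=5
Step 7: on WHITE (5,2): turn R to N, flip to black, move to (4,2). |black|=6
Step 8: on WHITE (4,2): turn R to E, flip to black, move to (4,3). |black|=7
Step 9: on WHITE (4,3): turn R to S, flip to black, move to (5,3). |black|=8
Step 10: on BLACK (5,3): turn L to E, flip to white, move to (5,4). |black|=7
Step 11: on WHITE (5,4): turn R to S, flip to black, move to (6,4). |black|=8
Step 12: on WHITE (6,4): turn R to W, flip to black, move to (6,3). |black|=9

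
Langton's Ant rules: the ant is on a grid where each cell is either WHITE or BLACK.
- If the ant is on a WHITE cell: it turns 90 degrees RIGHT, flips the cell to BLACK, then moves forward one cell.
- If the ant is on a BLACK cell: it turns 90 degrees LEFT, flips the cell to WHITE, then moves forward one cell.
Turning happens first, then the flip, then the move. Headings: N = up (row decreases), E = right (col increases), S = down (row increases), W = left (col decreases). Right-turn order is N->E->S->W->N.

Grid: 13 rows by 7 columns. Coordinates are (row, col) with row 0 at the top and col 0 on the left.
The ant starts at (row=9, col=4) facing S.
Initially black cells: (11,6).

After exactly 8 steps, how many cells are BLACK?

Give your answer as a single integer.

Answer: 7

Derivation:
Step 1: on WHITE (9,4): turn R to W, flip to black, move to (9,3). |black|=2
Step 2: on WHITE (9,3): turn R to N, flip to black, move to (8,3). |black|=3
Step 3: on WHITE (8,3): turn R to E, flip to black, move to (8,4). |black|=4
Step 4: on WHITE (8,4): turn R to S, flip to black, move to (9,4). |black|=5
Step 5: on BLACK (9,4): turn L to E, flip to white, move to (9,5). |black|=4
Step 6: on WHITE (9,5): turn R to S, flip to black, move to (10,5). |black|=5
Step 7: on WHITE (10,5): turn R to W, flip to black, move to (10,4). |black|=6
Step 8: on WHITE (10,4): turn R to N, flip to black, move to (9,4). |black|=7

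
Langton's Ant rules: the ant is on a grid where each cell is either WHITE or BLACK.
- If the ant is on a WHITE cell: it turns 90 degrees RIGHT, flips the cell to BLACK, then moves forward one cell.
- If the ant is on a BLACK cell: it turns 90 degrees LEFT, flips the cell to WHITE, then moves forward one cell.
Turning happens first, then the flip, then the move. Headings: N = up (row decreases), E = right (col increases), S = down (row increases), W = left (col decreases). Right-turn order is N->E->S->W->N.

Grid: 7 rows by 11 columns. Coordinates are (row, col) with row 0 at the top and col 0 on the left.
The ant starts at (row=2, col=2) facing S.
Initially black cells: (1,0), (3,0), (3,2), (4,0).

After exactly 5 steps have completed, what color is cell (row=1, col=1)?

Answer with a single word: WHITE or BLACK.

Step 1: on WHITE (2,2): turn R to W, flip to black, move to (2,1). |black|=5
Step 2: on WHITE (2,1): turn R to N, flip to black, move to (1,1). |black|=6
Step 3: on WHITE (1,1): turn R to E, flip to black, move to (1,2). |black|=7
Step 4: on WHITE (1,2): turn R to S, flip to black, move to (2,2). |black|=8
Step 5: on BLACK (2,2): turn L to E, flip to white, move to (2,3). |black|=7

Answer: BLACK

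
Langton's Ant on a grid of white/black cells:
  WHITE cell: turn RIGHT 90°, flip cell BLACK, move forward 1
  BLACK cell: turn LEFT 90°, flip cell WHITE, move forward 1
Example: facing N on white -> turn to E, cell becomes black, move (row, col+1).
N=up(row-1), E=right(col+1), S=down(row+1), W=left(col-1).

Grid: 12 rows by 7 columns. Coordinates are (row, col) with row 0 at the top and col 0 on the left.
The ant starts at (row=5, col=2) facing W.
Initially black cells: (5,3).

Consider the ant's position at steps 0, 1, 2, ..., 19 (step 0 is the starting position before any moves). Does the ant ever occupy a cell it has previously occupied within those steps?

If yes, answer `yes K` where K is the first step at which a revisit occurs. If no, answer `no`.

Step 1: on WHITE (5,2): turn R to N, flip to black, move to (4,2). |black|=2 — new cell
Step 2: on WHITE (4,2): turn R to E, flip to black, move to (4,3). |black|=3 — new cell
Step 3: on WHITE (4,3): turn R to S, flip to black, move to (5,3). |black|=4 — new cell
Step 4: on BLACK (5,3): turn L to E, flip to white, move to (5,4). |black|=3 — new cell
Step 5: on WHITE (5,4): turn R to S, flip to black, move to (6,4). |black|=4 — new cell
Step 6: on WHITE (6,4): turn R to W, flip to black, move to (6,3). |black|=5 — new cell
Step 7: on WHITE (6,3): turn R to N, flip to black, move to (5,3). |black|=6 — REVISIT

Answer: yes 7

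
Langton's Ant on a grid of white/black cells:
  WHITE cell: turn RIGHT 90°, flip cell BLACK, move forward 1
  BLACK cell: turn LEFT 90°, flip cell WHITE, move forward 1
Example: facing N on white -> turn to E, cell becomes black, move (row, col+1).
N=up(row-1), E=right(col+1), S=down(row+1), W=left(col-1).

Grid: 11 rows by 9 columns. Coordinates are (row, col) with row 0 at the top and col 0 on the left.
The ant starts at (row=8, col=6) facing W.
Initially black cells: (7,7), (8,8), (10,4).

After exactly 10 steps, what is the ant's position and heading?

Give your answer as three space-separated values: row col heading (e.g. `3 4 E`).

Step 1: on WHITE (8,6): turn R to N, flip to black, move to (7,6). |black|=4
Step 2: on WHITE (7,6): turn R to E, flip to black, move to (7,7). |black|=5
Step 3: on BLACK (7,7): turn L to N, flip to white, move to (6,7). |black|=4
Step 4: on WHITE (6,7): turn R to E, flip to black, move to (6,8). |black|=5
Step 5: on WHITE (6,8): turn R to S, flip to black, move to (7,8). |black|=6
Step 6: on WHITE (7,8): turn R to W, flip to black, move to (7,7). |black|=7
Step 7: on WHITE (7,7): turn R to N, flip to black, move to (6,7). |black|=8
Step 8: on BLACK (6,7): turn L to W, flip to white, move to (6,6). |black|=7
Step 9: on WHITE (6,6): turn R to N, flip to black, move to (5,6). |black|=8
Step 10: on WHITE (5,6): turn R to E, flip to black, move to (5,7). |black|=9

Answer: 5 7 E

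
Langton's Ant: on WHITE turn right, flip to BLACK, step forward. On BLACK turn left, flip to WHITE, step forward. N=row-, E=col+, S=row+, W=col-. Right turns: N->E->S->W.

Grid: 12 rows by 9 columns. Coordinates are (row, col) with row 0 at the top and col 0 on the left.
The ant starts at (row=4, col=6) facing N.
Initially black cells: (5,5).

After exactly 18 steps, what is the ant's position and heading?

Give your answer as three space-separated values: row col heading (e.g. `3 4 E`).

Answer: 3 5 S

Derivation:
Step 1: on WHITE (4,6): turn R to E, flip to black, move to (4,7). |black|=2
Step 2: on WHITE (4,7): turn R to S, flip to black, move to (5,7). |black|=3
Step 3: on WHITE (5,7): turn R to W, flip to black, move to (5,6). |black|=4
Step 4: on WHITE (5,6): turn R to N, flip to black, move to (4,6). |black|=5
Step 5: on BLACK (4,6): turn L to W, flip to white, move to (4,5). |black|=4
Step 6: on WHITE (4,5): turn R to N, flip to black, move to (3,5). |black|=5
Step 7: on WHITE (3,5): turn R to E, flip to black, move to (3,6). |black|=6
Step 8: on WHITE (3,6): turn R to S, flip to black, move to (4,6). |black|=7
Step 9: on WHITE (4,6): turn R to W, flip to black, move to (4,5). |black|=8
Step 10: on BLACK (4,5): turn L to S, flip to white, move to (5,5). |black|=7
Step 11: on BLACK (5,5): turn L to E, flip to white, move to (5,6). |black|=6
Step 12: on BLACK (5,6): turn L to N, flip to white, move to (4,6). |black|=5
Step 13: on BLACK (4,6): turn L to W, flip to white, move to (4,5). |black|=4
Step 14: on WHITE (4,5): turn R to N, flip to black, move to (3,5). |black|=5
Step 15: on BLACK (3,5): turn L to W, flip to white, move to (3,4). |black|=4
Step 16: on WHITE (3,4): turn R to N, flip to black, move to (2,4). |black|=5
Step 17: on WHITE (2,4): turn R to E, flip to black, move to (2,5). |black|=6
Step 18: on WHITE (2,5): turn R to S, flip to black, move to (3,5). |black|=7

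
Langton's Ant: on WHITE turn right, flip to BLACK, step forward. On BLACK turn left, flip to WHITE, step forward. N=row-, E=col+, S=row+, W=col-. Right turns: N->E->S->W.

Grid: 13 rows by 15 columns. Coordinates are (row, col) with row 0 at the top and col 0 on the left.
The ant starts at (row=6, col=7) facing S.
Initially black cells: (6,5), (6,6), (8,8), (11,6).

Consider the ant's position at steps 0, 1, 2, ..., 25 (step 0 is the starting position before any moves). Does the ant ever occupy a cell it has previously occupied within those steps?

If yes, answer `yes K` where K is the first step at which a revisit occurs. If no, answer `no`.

Answer: yes 8

Derivation:
Step 1: on WHITE (6,7): turn R to W, flip to black, move to (6,6). |black|=5 — new cell
Step 2: on BLACK (6,6): turn L to S, flip to white, move to (7,6). |black|=4 — new cell
Step 3: on WHITE (7,6): turn R to W, flip to black, move to (7,5). |black|=5 — new cell
Step 4: on WHITE (7,5): turn R to N, flip to black, move to (6,5). |black|=6 — new cell
Step 5: on BLACK (6,5): turn L to W, flip to white, move to (6,4). |black|=5 — new cell
Step 6: on WHITE (6,4): turn R to N, flip to black, move to (5,4). |black|=6 — new cell
Step 7: on WHITE (5,4): turn R to E, flip to black, move to (5,5). |black|=7 — new cell
Step 8: on WHITE (5,5): turn R to S, flip to black, move to (6,5). |black|=8 — REVISIT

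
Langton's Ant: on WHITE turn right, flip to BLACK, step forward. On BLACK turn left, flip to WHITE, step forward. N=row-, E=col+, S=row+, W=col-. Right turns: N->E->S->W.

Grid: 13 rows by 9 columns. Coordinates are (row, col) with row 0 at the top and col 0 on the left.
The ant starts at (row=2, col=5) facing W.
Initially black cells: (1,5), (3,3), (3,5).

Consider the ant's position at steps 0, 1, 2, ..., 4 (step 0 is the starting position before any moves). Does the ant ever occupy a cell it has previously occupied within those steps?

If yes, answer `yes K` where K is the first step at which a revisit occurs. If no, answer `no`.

Answer: no

Derivation:
Step 1: on WHITE (2,5): turn R to N, flip to black, move to (1,5). |black|=4 — new cell
Step 2: on BLACK (1,5): turn L to W, flip to white, move to (1,4). |black|=3 — new cell
Step 3: on WHITE (1,4): turn R to N, flip to black, move to (0,4). |black|=4 — new cell
Step 4: on WHITE (0,4): turn R to E, flip to black, move to (0,5). |black|=5 — new cell
No revisit within 4 steps.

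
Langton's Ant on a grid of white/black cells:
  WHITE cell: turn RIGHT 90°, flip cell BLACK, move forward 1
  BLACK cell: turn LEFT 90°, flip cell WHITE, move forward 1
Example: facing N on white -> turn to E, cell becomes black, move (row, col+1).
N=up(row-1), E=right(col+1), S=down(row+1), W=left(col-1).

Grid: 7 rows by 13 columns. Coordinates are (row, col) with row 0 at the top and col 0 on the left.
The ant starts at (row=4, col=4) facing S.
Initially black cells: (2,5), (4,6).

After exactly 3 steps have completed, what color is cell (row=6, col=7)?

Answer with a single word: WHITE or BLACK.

Step 1: on WHITE (4,4): turn R to W, flip to black, move to (4,3). |black|=3
Step 2: on WHITE (4,3): turn R to N, flip to black, move to (3,3). |black|=4
Step 3: on WHITE (3,3): turn R to E, flip to black, move to (3,4). |black|=5

Answer: WHITE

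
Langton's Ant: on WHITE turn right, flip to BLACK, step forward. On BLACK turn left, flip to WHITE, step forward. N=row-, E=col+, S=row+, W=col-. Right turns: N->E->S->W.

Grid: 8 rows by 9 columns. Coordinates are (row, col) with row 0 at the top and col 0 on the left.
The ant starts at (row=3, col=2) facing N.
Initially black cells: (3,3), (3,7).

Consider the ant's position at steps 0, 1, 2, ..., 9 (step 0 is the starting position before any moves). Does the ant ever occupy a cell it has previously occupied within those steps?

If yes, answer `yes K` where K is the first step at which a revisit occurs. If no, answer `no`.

Step 1: on WHITE (3,2): turn R to E, flip to black, move to (3,3). |black|=3 — new cell
Step 2: on BLACK (3,3): turn L to N, flip to white, move to (2,3). |black|=2 — new cell
Step 3: on WHITE (2,3): turn R to E, flip to black, move to (2,4). |black|=3 — new cell
Step 4: on WHITE (2,4): turn R to S, flip to black, move to (3,4). |black|=4 — new cell
Step 5: on WHITE (3,4): turn R to W, flip to black, move to (3,3). |black|=5 — REVISIT

Answer: yes 5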